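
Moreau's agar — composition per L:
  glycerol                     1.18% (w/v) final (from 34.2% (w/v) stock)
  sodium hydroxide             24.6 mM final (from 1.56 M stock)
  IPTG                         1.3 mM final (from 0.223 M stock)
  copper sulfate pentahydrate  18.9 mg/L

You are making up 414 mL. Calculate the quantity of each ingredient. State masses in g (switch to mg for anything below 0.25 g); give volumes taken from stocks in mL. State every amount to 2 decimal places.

glycerol 14.28 mL; sodium hydroxide 6.53 mL; IPTG 2.41 mL; copper sulfate pentahydrate 7.82 mg

Target volume = 414 mL = 0.414 L.
glycerol: C1V1 = C2V2 → 1.18% ÷ 34.2% × 414 mL = 14.28 mL
sodium hydroxide: V = C2·V2/C1 = 24.6 mM × 414 mL ÷ 1560 mM = 6.53 mL
IPTG: V = C2·V2/C1 = 1.3 mM × 414 mL ÷ 223 mM = 2.41 mL
copper sulfate pentahydrate: 18.9 mg/L × 0.414 L = 7.82 mg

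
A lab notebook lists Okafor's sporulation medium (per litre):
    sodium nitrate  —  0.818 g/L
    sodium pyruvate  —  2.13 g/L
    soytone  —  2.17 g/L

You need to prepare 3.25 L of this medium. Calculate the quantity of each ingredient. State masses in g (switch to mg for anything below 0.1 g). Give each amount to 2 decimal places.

Scale factor relative to 1 L: 3.25.
sodium nitrate: 0.818 g/L × 3.25 L = 2.66 g
sodium pyruvate: 2.13 g/L × 3.25 L = 6.92 g
soytone: 2.17 g/L × 3.25 L = 7.05 g

sodium nitrate 2.66 g; sodium pyruvate 6.92 g; soytone 7.05 g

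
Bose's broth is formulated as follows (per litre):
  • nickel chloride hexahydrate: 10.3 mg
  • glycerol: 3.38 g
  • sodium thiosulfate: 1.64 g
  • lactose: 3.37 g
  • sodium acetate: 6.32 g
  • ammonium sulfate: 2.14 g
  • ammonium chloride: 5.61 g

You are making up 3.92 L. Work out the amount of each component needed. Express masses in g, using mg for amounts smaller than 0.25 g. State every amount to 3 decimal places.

Scale factor = 3920 mL / 1000 mL = 3.92.
nickel chloride hexahydrate: 10.3 mg × (3920 mL / 1000 mL) = 40.376 mg
glycerol: 3.38 g × (3920 mL / 1000 mL) = 13.250 g
sodium thiosulfate: 1.64 g × (3920 mL / 1000 mL) = 6.429 g
lactose: 3.37 g × (3920 mL / 1000 mL) = 13.210 g
sodium acetate: 6.32 g × (3920 mL / 1000 mL) = 24.774 g
ammonium sulfate: 2.14 g × (3920 mL / 1000 mL) = 8.389 g
ammonium chloride: 5.61 g × (3920 mL / 1000 mL) = 21.991 g

nickel chloride hexahydrate 40.376 mg; glycerol 13.250 g; sodium thiosulfate 6.429 g; lactose 13.210 g; sodium acetate 24.774 g; ammonium sulfate 8.389 g; ammonium chloride 21.991 g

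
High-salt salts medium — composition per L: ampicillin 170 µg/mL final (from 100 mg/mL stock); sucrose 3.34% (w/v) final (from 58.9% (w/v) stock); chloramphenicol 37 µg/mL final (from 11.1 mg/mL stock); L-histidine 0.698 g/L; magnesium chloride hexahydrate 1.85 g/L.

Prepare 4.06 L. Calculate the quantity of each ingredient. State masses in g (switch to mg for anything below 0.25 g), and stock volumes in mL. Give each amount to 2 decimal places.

ampicillin 6.90 mL; sucrose 230.23 mL; chloramphenicol 13.53 mL; L-histidine 2.83 g; magnesium chloride hexahydrate 7.51 g

Scale factor relative to 1 L: 4.06.
ampicillin: dilute stock: 170 µg/mL × 4060 mL ÷ 100000 µg/mL = 6.90 mL
sucrose: dilute stock: 3.34% ÷ 58.9% × 4060 mL = 230.23 mL
chloramphenicol: V = C2·V2/C1 = 37 µg/mL × 4060 mL ÷ 11100 µg/mL = 13.53 mL
L-histidine: 0.698 g/L × 4.06 L = 2.83 g
magnesium chloride hexahydrate: 1.85 g/L × 4.06 L = 7.51 g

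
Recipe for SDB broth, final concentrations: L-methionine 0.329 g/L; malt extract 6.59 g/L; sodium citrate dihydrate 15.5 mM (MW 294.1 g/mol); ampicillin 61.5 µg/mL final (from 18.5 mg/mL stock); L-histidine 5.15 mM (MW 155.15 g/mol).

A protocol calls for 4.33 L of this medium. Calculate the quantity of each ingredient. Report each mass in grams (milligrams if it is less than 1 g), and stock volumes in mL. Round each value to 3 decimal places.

Scale factor relative to 1 L: 4.33.
L-methionine: 0.329 g/L × 4.33 L = 1.425 g
malt extract: 6.59 g/L × 4.33 L = 28.535 g
sodium citrate dihydrate: 15.5 mmol/L × 294.1 g/mol × 4.33 L ÷ 1000 = 19.739 g
ampicillin: dilute stock: 61.5 µg/mL × 4330 mL ÷ 18500 µg/mL = 14.394 mL
L-histidine: 5.15 mmol/L × 155.15 g/mol × 4.33 L ÷ 1000 = 3.460 g

L-methionine 1.425 g; malt extract 28.535 g; sodium citrate dihydrate 19.739 g; ampicillin 14.394 mL; L-histidine 3.460 g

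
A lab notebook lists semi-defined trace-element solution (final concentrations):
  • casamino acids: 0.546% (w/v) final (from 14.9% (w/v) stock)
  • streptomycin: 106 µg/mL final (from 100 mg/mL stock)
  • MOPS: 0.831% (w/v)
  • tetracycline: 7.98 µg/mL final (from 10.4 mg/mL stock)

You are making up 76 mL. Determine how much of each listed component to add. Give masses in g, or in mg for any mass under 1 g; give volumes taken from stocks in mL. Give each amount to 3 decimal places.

casamino acids 2.785 mL; streptomycin 0.081 mL; MOPS 631.560 mg; tetracycline 0.058 mL

Target volume = 76 mL = 0.076 L.
casamino acids: V = C2·V2/C1 = 0.546% ÷ 14.9% × 76 mL = 2.785 mL
streptomycin: V = C2·V2/C1 = 106 µg/mL × 76 mL ÷ 100000 µg/mL = 0.081 mL
MOPS: 0.831% w/v = 8.31 g/L → 8.31 × 0.076 L = 0.63156 g = 631.560 mg
tetracycline: V = C2·V2/C1 = 7.98 µg/mL × 76 mL ÷ 10400 µg/mL = 0.058 mL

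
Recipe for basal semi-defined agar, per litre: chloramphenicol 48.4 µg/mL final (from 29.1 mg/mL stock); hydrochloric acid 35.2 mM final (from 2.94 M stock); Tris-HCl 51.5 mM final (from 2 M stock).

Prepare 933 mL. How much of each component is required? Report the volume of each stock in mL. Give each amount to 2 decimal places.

chloramphenicol 1.55 mL; hydrochloric acid 11.17 mL; Tris-HCl 24.02 mL

Working volume: 933 mL = 0.933 L.
chloramphenicol: C1V1 = C2V2 → 48.4 µg/mL × 933 mL ÷ 29100 µg/mL = 1.55 mL
hydrochloric acid: dilute stock: 35.2 mM × 933 mL ÷ 2940 mM = 11.17 mL
Tris-HCl: V = C2·V2/C1 = 51.5 mM × 933 mL ÷ 2000 mM = 24.02 mL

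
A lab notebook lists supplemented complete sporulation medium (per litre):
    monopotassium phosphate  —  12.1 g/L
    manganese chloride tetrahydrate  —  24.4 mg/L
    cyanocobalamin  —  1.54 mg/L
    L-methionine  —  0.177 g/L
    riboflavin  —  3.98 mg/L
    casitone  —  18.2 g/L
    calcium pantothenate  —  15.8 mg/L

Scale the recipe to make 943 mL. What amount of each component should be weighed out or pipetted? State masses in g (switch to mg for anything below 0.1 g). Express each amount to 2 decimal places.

Scale factor relative to 1 L: 0.943.
monopotassium phosphate: 12.1 g/L × 0.943 L = 11.41 g
manganese chloride tetrahydrate: 24.4 mg/L × 0.943 L = 23.01 mg
cyanocobalamin: 1.54 mg/L × 0.943 L = 1.45 mg
L-methionine: 0.177 g/L × 0.943 L = 0.17 g
riboflavin: 3.98 mg/L × 0.943 L = 3.75 mg
casitone: 18.2 g/L × 0.943 L = 17.16 g
calcium pantothenate: 15.8 mg/L × 0.943 L = 14.90 mg

monopotassium phosphate 11.41 g; manganese chloride tetrahydrate 23.01 mg; cyanocobalamin 1.45 mg; L-methionine 0.17 g; riboflavin 3.75 mg; casitone 17.16 g; calcium pantothenate 14.90 mg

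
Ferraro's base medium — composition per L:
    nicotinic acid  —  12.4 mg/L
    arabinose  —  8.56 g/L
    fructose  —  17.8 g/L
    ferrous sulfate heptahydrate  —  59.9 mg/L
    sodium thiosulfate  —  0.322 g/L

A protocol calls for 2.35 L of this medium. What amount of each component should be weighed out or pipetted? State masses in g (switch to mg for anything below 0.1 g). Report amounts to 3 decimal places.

Scale factor relative to 1 L: 2.35.
nicotinic acid: 12.4 mg/L × 2.35 L = 29.140 mg
arabinose: 8.56 g/L × 2.35 L = 20.116 g
fructose: 17.8 g/L × 2.35 L = 41.830 g
ferrous sulfate heptahydrate: 59.9 mg/L × 2.35 L = 140.765 mg = 0.141 g
sodium thiosulfate: 0.322 g/L × 2.35 L = 0.757 g

nicotinic acid 29.140 mg; arabinose 20.116 g; fructose 41.830 g; ferrous sulfate heptahydrate 0.141 g; sodium thiosulfate 0.757 g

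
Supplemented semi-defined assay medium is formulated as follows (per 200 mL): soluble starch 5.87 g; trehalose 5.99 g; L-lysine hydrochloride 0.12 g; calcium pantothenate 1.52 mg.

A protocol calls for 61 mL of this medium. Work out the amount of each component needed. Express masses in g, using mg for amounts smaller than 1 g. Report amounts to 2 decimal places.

soluble starch 1.79 g; trehalose 1.83 g; L-lysine hydrochloride 36.60 mg; calcium pantothenate 0.46 mg

Scale factor = 61 mL / 200 mL = 0.305.
soluble starch: 5.87 g × (61 mL / 200 mL) = 1.79 g
trehalose: 5.99 g × (61 mL / 200 mL) = 1.83 g
L-lysine hydrochloride: 0.12 g × (61 mL / 200 mL) = 0.0366 g = 36.60 mg
calcium pantothenate: 1.52 mg × (61 mL / 200 mL) = 0.46 mg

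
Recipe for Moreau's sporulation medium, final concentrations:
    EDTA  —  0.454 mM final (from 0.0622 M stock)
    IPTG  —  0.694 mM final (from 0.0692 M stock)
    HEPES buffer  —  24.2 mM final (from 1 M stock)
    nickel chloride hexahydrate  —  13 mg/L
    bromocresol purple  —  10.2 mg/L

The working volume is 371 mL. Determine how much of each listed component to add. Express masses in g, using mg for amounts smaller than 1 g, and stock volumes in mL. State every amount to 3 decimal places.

Scale factor relative to 1 L: 0.371.
EDTA: V = C2·V2/C1 = 0.454 mM × 371 mL ÷ 62.2 mM = 2.708 mL
IPTG: C1V1 = C2V2 → 0.694 mM × 371 mL ÷ 69.2 mM = 3.721 mL
HEPES buffer: C1V1 = C2V2 → 24.2 mM × 371 mL ÷ 1000 mM = 8.978 mL
nickel chloride hexahydrate: 13 mg/L × 0.371 L = 4.823 mg
bromocresol purple: 10.2 mg/L × 0.371 L = 3.784 mg

EDTA 2.708 mL; IPTG 3.721 mL; HEPES buffer 8.978 mL; nickel chloride hexahydrate 4.823 mg; bromocresol purple 3.784 mg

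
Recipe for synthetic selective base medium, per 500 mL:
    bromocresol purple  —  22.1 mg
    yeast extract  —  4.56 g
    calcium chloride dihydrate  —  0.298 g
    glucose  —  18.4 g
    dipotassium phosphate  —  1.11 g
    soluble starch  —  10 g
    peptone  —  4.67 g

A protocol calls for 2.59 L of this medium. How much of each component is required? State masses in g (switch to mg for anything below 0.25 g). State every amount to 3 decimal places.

Scale factor = 2590 mL / 500 mL = 5.18.
bromocresol purple: 22.1 mg × (2590 mL / 500 mL) = 114.478 mg
yeast extract: 4.56 g × (2590 mL / 500 mL) = 23.621 g
calcium chloride dihydrate: 0.298 g × (2590 mL / 500 mL) = 1.544 g
glucose: 18.4 g × (2590 mL / 500 mL) = 95.312 g
dipotassium phosphate: 1.11 g × (2590 mL / 500 mL) = 5.750 g
soluble starch: 10 g × (2590 mL / 500 mL) = 51.800 g
peptone: 4.67 g × (2590 mL / 500 mL) = 24.191 g

bromocresol purple 114.478 mg; yeast extract 23.621 g; calcium chloride dihydrate 1.544 g; glucose 95.312 g; dipotassium phosphate 5.750 g; soluble starch 51.800 g; peptone 24.191 g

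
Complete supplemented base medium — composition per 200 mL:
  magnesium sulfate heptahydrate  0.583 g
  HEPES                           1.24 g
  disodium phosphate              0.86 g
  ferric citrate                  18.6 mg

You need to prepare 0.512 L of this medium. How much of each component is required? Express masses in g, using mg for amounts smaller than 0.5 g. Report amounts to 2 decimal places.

Scale factor = 512 mL / 200 mL = 2.56.
magnesium sulfate heptahydrate: 0.583 g × (512 mL / 200 mL) = 1.49 g
HEPES: 1.24 g × (512 mL / 200 mL) = 3.17 g
disodium phosphate: 0.86 g × (512 mL / 200 mL) = 2.20 g
ferric citrate: 18.6 mg × (512 mL / 200 mL) = 47.62 mg

magnesium sulfate heptahydrate 1.49 g; HEPES 3.17 g; disodium phosphate 2.20 g; ferric citrate 47.62 mg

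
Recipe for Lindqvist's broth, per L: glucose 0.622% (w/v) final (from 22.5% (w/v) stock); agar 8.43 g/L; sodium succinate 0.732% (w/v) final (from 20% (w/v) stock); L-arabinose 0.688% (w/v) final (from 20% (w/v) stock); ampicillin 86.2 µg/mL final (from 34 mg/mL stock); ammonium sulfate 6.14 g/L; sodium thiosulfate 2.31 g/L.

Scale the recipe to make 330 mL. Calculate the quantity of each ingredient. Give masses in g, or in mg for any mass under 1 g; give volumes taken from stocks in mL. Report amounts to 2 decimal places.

Working volume: 330 mL = 0.33 L.
glucose: dilute stock: 0.622% ÷ 22.5% × 330 mL = 9.12 mL
agar: 8.43 g/L × 0.33 L = 2.78 g
sodium succinate: V = C2·V2/C1 = 0.732% ÷ 20% × 330 mL = 12.08 mL
L-arabinose: V = C2·V2/C1 = 0.688% ÷ 20% × 330 mL = 11.35 mL
ampicillin: dilute stock: 86.2 µg/mL × 330 mL ÷ 34000 µg/mL = 0.84 mL
ammonium sulfate: 6.14 g/L × 0.33 L = 2.03 g
sodium thiosulfate: 2.31 g/L × 0.33 L = 0.7623 g = 762.30 mg

glucose 9.12 mL; agar 2.78 g; sodium succinate 12.08 mL; L-arabinose 11.35 mL; ampicillin 0.84 mL; ammonium sulfate 2.03 g; sodium thiosulfate 762.30 mg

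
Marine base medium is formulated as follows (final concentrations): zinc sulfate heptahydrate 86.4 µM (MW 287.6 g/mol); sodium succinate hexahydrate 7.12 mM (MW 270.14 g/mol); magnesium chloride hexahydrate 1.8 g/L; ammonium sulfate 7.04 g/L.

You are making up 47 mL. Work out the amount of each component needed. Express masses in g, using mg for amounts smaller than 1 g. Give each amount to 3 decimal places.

Working volume: 47 mL = 0.047 L.
zinc sulfate heptahydrate: 86.4 µmol/L × 287.6 g/mol × 0.047 L ÷ 1000 = 1.168 mg
sodium succinate hexahydrate: 7.12 mmol/L × 270.14 mg/mmol × 0.047 L = 90.400 mg
magnesium chloride hexahydrate: 1.8 g/L × 0.047 L = 0.0846 g = 84.600 mg
ammonium sulfate: 7.04 g/L × 0.047 L = 0.33088 g = 330.880 mg

zinc sulfate heptahydrate 1.168 mg; sodium succinate hexahydrate 90.400 mg; magnesium chloride hexahydrate 84.600 mg; ammonium sulfate 330.880 mg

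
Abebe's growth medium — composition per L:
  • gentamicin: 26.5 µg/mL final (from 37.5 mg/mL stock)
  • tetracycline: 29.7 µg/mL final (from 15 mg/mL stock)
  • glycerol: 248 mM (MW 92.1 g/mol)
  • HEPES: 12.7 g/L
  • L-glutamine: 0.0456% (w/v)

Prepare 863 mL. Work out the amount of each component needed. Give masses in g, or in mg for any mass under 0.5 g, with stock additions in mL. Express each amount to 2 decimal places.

gentamicin 0.61 mL; tetracycline 1.71 mL; glycerol 19.71 g; HEPES 10.96 g; L-glutamine 393.53 mg

Scale factor relative to 1 L: 0.863.
gentamicin: C1V1 = C2V2 → 26.5 µg/mL × 863 mL ÷ 37500 µg/mL = 0.61 mL
tetracycline: C1V1 = C2V2 → 29.7 µg/mL × 863 mL ÷ 15000 µg/mL = 1.71 mL
glycerol: 248 mmol/L × 92.1 g/mol × 0.863 L ÷ 1000 = 19.71 g
HEPES: 12.7 g/L × 0.863 L = 10.96 g
L-glutamine: 0.0456% w/v = 0.456 g/L → 0.456 × 0.863 L = 0.393528 g = 393.53 mg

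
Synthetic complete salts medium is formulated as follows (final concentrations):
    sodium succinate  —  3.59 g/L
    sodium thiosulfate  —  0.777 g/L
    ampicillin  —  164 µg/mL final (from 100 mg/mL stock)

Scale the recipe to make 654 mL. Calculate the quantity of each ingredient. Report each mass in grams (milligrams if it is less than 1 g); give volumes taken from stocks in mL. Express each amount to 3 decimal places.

Target volume = 654 mL = 0.654 L.
sodium succinate: 3.59 g/L × 0.654 L = 2.348 g
sodium thiosulfate: 0.777 g/L × 0.654 L = 0.508158 g = 508.158 mg
ampicillin: C1V1 = C2V2 → 164 µg/mL × 654 mL ÷ 100000 µg/mL = 1.073 mL

sodium succinate 2.348 g; sodium thiosulfate 508.158 mg; ampicillin 1.073 mL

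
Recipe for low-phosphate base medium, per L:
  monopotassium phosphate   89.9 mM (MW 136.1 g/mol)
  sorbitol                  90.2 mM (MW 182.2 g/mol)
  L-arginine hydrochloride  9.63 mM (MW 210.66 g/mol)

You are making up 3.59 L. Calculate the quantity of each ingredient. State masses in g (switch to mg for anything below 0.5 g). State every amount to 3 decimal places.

Working volume: 3.59 L.
monopotassium phosphate: 89.9 mmol/L × 136.1 g/mol × 3.59 L ÷ 1000 = 43.925 g
sorbitol: 90.2 mmol/L × 182.2 g/mol × 3.59 L ÷ 1000 = 59.000 g
L-arginine hydrochloride: 9.63 mmol/L × 210.66 g/mol × 3.59 L ÷ 1000 = 7.283 g

monopotassium phosphate 43.925 g; sorbitol 59.000 g; L-arginine hydrochloride 7.283 g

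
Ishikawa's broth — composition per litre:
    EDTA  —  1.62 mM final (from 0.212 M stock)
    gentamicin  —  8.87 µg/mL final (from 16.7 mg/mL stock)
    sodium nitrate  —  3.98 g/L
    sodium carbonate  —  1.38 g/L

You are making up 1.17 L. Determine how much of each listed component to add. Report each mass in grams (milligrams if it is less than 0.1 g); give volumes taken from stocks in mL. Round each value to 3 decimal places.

Working volume: 1.17 L.
EDTA: dilute stock: 1.62 mM × 1170 mL ÷ 212 mM = 8.941 mL
gentamicin: C1V1 = C2V2 → 8.87 µg/mL × 1170 mL ÷ 16700 µg/mL = 0.621 mL
sodium nitrate: 3.98 g/L × 1.17 L = 4.657 g
sodium carbonate: 1.38 g/L × 1.17 L = 1.615 g

EDTA 8.941 mL; gentamicin 0.621 mL; sodium nitrate 4.657 g; sodium carbonate 1.615 g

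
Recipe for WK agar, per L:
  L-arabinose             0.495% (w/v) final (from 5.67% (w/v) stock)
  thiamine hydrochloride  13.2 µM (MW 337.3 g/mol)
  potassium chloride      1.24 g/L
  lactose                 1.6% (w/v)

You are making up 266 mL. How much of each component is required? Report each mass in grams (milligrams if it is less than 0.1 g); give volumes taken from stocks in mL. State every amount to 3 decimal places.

Working volume: 266 mL = 0.266 L.
L-arabinose: V = C2·V2/C1 = 0.495% ÷ 5.67% × 266 mL = 23.222 mL
thiamine hydrochloride: 13.2 µmol/L × 337.3 g/mol × 0.266 L ÷ 1000 = 1.184 mg
potassium chloride: 1.24 g/L × 0.266 L = 0.330 g
lactose: 1.6% w/v = 16 g/L → 16 × 0.266 L = 4.256 g

L-arabinose 23.222 mL; thiamine hydrochloride 1.184 mg; potassium chloride 0.330 g; lactose 4.256 g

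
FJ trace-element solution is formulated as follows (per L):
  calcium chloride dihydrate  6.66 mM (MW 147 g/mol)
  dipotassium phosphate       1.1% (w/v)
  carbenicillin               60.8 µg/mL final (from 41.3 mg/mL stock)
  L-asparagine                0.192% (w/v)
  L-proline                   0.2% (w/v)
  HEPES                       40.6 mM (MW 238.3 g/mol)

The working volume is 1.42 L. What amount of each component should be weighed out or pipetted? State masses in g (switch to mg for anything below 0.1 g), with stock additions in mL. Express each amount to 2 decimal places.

calcium chloride dihydrate 1.39 g; dipotassium phosphate 15.62 g; carbenicillin 2.09 mL; L-asparagine 2.73 g; L-proline 2.84 g; HEPES 13.74 g

Working volume: 1.42 L.
calcium chloride dihydrate: 6.66 mmol/L × 147 g/mol × 1.42 L ÷ 1000 = 1.39 g
dipotassium phosphate: 1.1 g per 100 mL × 1420 mL ÷ 100 = 15.62 g
carbenicillin: C1V1 = C2V2 → 60.8 µg/mL × 1420 mL ÷ 41300 µg/mL = 2.09 mL
L-asparagine: 0.192 g per 100 mL × 1420 mL ÷ 100 = 2.73 g
L-proline: 0.2% w/v = 2 g/L → 2 × 1.42 L = 2.84 g
HEPES: 40.6 mmol/L × 238.3 g/mol × 1.42 L ÷ 1000 = 13.74 g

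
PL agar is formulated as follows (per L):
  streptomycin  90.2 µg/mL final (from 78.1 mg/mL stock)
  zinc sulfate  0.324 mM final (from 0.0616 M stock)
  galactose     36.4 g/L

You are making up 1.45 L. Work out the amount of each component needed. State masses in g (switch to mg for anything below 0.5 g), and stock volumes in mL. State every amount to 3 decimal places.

streptomycin 1.675 mL; zinc sulfate 7.627 mL; galactose 52.780 g

Working volume: 1.45 L.
streptomycin: dilute stock: 90.2 µg/mL × 1450 mL ÷ 78100 µg/mL = 1.675 mL
zinc sulfate: C1V1 = C2V2 → 0.324 mM × 1450 mL ÷ 61.6 mM = 7.627 mL
galactose: 36.4 g/L × 1.45 L = 52.780 g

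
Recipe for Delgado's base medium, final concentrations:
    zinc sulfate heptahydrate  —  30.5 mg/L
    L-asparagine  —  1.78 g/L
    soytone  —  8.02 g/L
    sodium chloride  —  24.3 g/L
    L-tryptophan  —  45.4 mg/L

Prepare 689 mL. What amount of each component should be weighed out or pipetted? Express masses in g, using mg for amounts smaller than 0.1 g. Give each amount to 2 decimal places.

Scale factor relative to 1 L: 0.689.
zinc sulfate heptahydrate: 30.5 mg/L × 0.689 L = 21.01 mg
L-asparagine: 1.78 g/L × 0.689 L = 1.23 g
soytone: 8.02 g/L × 0.689 L = 5.53 g
sodium chloride: 24.3 g/L × 0.689 L = 16.74 g
L-tryptophan: 45.4 mg/L × 0.689 L = 31.28 mg

zinc sulfate heptahydrate 21.01 mg; L-asparagine 1.23 g; soytone 5.53 g; sodium chloride 16.74 g; L-tryptophan 31.28 mg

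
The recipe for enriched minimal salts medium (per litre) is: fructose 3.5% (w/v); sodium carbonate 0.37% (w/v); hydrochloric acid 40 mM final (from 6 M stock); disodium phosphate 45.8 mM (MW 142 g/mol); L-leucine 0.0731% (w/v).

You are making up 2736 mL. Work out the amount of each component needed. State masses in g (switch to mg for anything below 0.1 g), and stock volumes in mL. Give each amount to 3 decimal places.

Target volume = 2736 mL = 2.736 L.
fructose: 3.5 g per 100 mL × 2736 mL ÷ 100 = 95.760 g
sodium carbonate: 0.37% w/v = 3.7 g/L → 3.7 × 2.736 L = 10.123 g
hydrochloric acid: C1V1 = C2V2 → 40 mM × 2736 mL ÷ 6000 mM = 18.240 mL
disodium phosphate: 45.8 mmol/L × 142 g/mol × 2.736 L ÷ 1000 = 17.794 g
L-leucine: 0.0731 g per 100 mL × 2736 mL ÷ 100 = 2.000 g

fructose 95.760 g; sodium carbonate 10.123 g; hydrochloric acid 18.240 mL; disodium phosphate 17.794 g; L-leucine 2.000 g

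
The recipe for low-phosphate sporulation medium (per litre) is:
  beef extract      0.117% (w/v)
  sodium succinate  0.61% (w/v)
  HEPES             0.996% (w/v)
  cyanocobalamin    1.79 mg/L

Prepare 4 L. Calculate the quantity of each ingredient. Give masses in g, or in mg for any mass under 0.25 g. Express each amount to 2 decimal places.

Working volume: 4 L.
beef extract: 0.117 g per 100 mL × 4000 mL ÷ 100 = 4.68 g
sodium succinate: 0.61% w/v = 6.1 g/L → 6.1 × 4 L = 24.40 g
HEPES: 0.996 g per 100 mL × 4000 mL ÷ 100 = 39.84 g
cyanocobalamin: 1.79 mg/L × 4 L = 7.16 mg

beef extract 4.68 g; sodium succinate 24.40 g; HEPES 39.84 g; cyanocobalamin 7.16 mg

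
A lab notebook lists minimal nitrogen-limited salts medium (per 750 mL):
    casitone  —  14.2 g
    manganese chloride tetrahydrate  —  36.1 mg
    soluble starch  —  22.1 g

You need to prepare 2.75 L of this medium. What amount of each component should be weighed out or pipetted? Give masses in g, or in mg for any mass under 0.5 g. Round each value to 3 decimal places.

casitone 52.067 g; manganese chloride tetrahydrate 132.367 mg; soluble starch 81.033 g

Scale factor = 2750 mL / 750 mL = 3.66667.
casitone: 14.2 g × (2750 mL / 750 mL) = 52.067 g
manganese chloride tetrahydrate: 36.1 mg × (2750 mL / 750 mL) = 132.367 mg
soluble starch: 22.1 g × (2750 mL / 750 mL) = 81.033 g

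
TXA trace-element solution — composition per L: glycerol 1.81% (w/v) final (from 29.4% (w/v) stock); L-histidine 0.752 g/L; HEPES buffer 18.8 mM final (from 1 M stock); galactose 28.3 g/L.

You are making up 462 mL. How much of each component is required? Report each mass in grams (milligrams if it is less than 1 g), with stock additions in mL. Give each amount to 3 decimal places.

glycerol 28.443 mL; L-histidine 347.424 mg; HEPES buffer 8.686 mL; galactose 13.075 g

Target volume = 462 mL = 0.462 L.
glycerol: V = C2·V2/C1 = 1.81% ÷ 29.4% × 462 mL = 28.443 mL
L-histidine: 0.752 g/L × 0.462 L = 0.347424 g = 347.424 mg
HEPES buffer: C1V1 = C2V2 → 18.8 mM × 462 mL ÷ 1000 mM = 8.686 mL
galactose: 28.3 g/L × 0.462 L = 13.075 g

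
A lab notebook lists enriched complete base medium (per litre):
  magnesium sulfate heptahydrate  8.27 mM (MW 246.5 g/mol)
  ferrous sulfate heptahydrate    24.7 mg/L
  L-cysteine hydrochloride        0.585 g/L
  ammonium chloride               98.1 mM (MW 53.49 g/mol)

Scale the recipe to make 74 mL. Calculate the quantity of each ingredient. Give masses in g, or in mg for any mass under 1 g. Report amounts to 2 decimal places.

Scale factor relative to 1 L: 0.074.
magnesium sulfate heptahydrate: 8.27 mmol/L × 246.5 mg/mmol × 0.074 L = 150.85 mg
ferrous sulfate heptahydrate: 24.7 mg/L × 0.074 L = 1.83 mg
L-cysteine hydrochloride: 0.585 g/L × 0.074 L = 0.04329 g = 43.29 mg
ammonium chloride: 98.1 mmol/L × 53.49 mg/mmol × 0.074 L = 388.31 mg

magnesium sulfate heptahydrate 150.85 mg; ferrous sulfate heptahydrate 1.83 mg; L-cysteine hydrochloride 43.29 mg; ammonium chloride 388.31 mg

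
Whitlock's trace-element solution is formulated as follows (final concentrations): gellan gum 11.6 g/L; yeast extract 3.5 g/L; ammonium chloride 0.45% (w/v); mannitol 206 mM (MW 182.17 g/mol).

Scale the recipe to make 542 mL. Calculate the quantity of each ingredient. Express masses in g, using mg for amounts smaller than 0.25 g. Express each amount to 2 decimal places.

Target volume = 542 mL = 0.542 L.
gellan gum: 11.6 g/L × 0.542 L = 6.29 g
yeast extract: 3.5 g/L × 0.542 L = 1.90 g
ammonium chloride: 0.45% w/v = 4.5 g/L → 4.5 × 0.542 L = 2.44 g
mannitol: 206 mmol/L × 182.17 g/mol × 0.542 L ÷ 1000 = 20.34 g

gellan gum 6.29 g; yeast extract 1.90 g; ammonium chloride 2.44 g; mannitol 20.34 g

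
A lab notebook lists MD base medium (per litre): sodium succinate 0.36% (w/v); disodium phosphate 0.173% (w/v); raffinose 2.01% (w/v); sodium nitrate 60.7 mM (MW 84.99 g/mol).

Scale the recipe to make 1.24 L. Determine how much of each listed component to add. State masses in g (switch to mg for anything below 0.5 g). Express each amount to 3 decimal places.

sodium succinate 4.464 g; disodium phosphate 2.145 g; raffinose 24.924 g; sodium nitrate 6.397 g

Working volume: 1.24 L.
sodium succinate: 0.36 g per 100 mL × 1240 mL ÷ 100 = 4.464 g
disodium phosphate: 0.173 g per 100 mL × 1240 mL ÷ 100 = 2.145 g
raffinose: 2.01% w/v = 20.1 g/L → 20.1 × 1.24 L = 24.924 g
sodium nitrate: 60.7 mmol/L × 84.99 g/mol × 1.24 L ÷ 1000 = 6.397 g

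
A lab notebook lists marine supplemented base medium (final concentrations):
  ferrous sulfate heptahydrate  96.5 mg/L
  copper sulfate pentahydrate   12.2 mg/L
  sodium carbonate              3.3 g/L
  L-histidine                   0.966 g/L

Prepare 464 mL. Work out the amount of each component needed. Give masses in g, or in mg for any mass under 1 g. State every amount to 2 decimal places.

ferrous sulfate heptahydrate 44.78 mg; copper sulfate pentahydrate 5.66 mg; sodium carbonate 1.53 g; L-histidine 448.22 mg

Scale factor relative to 1 L: 0.464.
ferrous sulfate heptahydrate: 96.5 mg/L × 0.464 L = 44.78 mg
copper sulfate pentahydrate: 12.2 mg/L × 0.464 L = 5.66 mg
sodium carbonate: 3.3 g/L × 0.464 L = 1.53 g
L-histidine: 0.966 g/L × 0.464 L = 0.448224 g = 448.22 mg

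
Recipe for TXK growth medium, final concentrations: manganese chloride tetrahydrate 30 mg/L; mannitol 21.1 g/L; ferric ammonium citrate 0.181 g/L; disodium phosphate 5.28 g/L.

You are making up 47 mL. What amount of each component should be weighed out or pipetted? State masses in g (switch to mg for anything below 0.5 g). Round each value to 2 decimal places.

manganese chloride tetrahydrate 1.41 mg; mannitol 0.99 g; ferric ammonium citrate 8.51 mg; disodium phosphate 248.16 mg

Working volume: 47 mL = 0.047 L.
manganese chloride tetrahydrate: 30 mg/L × 0.047 L = 1.41 mg
mannitol: 21.1 g/L × 0.047 L = 0.99 g
ferric ammonium citrate: 0.181 g/L × 0.047 L = 0.008507 g = 8.51 mg
disodium phosphate: 5.28 g/L × 0.047 L = 0.24816 g = 248.16 mg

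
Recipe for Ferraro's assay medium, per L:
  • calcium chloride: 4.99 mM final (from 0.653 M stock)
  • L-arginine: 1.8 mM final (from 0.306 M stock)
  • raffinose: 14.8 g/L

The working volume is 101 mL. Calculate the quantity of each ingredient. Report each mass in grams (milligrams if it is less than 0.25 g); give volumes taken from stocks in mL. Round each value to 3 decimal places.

calcium chloride 0.772 mL; L-arginine 0.594 mL; raffinose 1.495 g

Working volume: 101 mL = 0.101 L.
calcium chloride: V = C2·V2/C1 = 4.99 mM × 101 mL ÷ 653 mM = 0.772 mL
L-arginine: dilute stock: 1.8 mM × 101 mL ÷ 306 mM = 0.594 mL
raffinose: 14.8 g/L × 0.101 L = 1.495 g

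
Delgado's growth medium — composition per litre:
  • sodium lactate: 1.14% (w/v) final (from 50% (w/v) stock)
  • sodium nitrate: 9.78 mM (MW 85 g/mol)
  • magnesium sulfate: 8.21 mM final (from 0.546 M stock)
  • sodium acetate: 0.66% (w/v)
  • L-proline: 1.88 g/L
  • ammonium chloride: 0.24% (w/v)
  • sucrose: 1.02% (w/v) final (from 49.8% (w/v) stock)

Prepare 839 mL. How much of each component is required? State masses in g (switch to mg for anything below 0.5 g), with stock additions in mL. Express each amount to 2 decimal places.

sodium lactate 19.13 mL; sodium nitrate 0.70 g; magnesium sulfate 12.62 mL; sodium acetate 5.54 g; L-proline 1.58 g; ammonium chloride 2.01 g; sucrose 17.18 mL

Scale factor relative to 1 L: 0.839.
sodium lactate: C1V1 = C2V2 → 1.14% ÷ 50% × 839 mL = 19.13 mL
sodium nitrate: 9.78 mmol/L × 85 g/mol × 0.839 L ÷ 1000 = 0.70 g
magnesium sulfate: V = C2·V2/C1 = 8.21 mM × 839 mL ÷ 546 mM = 12.62 mL
sodium acetate: 0.66% w/v = 6.6 g/L → 6.6 × 0.839 L = 5.54 g
L-proline: 1.88 g/L × 0.839 L = 1.58 g
ammonium chloride: 0.24 g per 100 mL × 839 mL ÷ 100 = 2.01 g
sucrose: dilute stock: 1.02% ÷ 49.8% × 839 mL = 17.18 mL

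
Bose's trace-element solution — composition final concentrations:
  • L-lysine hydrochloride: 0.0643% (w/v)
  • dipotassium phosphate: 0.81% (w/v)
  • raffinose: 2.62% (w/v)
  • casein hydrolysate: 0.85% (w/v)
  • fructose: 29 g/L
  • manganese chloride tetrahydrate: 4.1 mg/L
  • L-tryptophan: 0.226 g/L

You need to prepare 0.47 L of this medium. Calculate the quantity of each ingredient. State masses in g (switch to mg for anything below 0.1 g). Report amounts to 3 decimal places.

Scale factor relative to 1 L: 0.47.
L-lysine hydrochloride: 0.0643% w/v = 0.643 g/L → 0.643 × 0.47 L = 0.302 g
dipotassium phosphate: 0.81% w/v = 8.1 g/L → 8.1 × 0.47 L = 3.807 g
raffinose: 2.62% w/v = 26.2 g/L → 26.2 × 0.47 L = 12.314 g
casein hydrolysate: 0.85% w/v = 8.5 g/L → 8.5 × 0.47 L = 3.995 g
fructose: 29 g/L × 0.47 L = 13.630 g
manganese chloride tetrahydrate: 4.1 mg/L × 0.47 L = 1.927 mg
L-tryptophan: 0.226 g/L × 0.47 L = 0.106 g

L-lysine hydrochloride 0.302 g; dipotassium phosphate 3.807 g; raffinose 12.314 g; casein hydrolysate 3.995 g; fructose 13.630 g; manganese chloride tetrahydrate 1.927 mg; L-tryptophan 0.106 g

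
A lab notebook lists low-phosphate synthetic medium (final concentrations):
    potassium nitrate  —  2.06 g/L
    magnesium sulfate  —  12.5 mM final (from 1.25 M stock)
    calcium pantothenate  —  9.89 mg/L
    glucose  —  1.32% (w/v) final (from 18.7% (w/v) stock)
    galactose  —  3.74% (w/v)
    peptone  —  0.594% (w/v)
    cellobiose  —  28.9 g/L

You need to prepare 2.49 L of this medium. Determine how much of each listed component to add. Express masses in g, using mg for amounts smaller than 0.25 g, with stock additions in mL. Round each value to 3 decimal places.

Working volume: 2.49 L.
potassium nitrate: 2.06 g/L × 2.49 L = 5.129 g
magnesium sulfate: C1V1 = C2V2 → 12.5 mM × 2490 mL ÷ 1250 mM = 24.900 mL
calcium pantothenate: 9.89 mg/L × 2.49 L = 24.626 mg
glucose: V = C2·V2/C1 = 1.32% ÷ 18.7% × 2490 mL = 175.765 mL
galactose: 3.74% w/v = 37.4 g/L → 37.4 × 2.49 L = 93.126 g
peptone: 0.594% w/v = 5.94 g/L → 5.94 × 2.49 L = 14.791 g
cellobiose: 28.9 g/L × 2.49 L = 71.961 g

potassium nitrate 5.129 g; magnesium sulfate 24.900 mL; calcium pantothenate 24.626 mg; glucose 175.765 mL; galactose 93.126 g; peptone 14.791 g; cellobiose 71.961 g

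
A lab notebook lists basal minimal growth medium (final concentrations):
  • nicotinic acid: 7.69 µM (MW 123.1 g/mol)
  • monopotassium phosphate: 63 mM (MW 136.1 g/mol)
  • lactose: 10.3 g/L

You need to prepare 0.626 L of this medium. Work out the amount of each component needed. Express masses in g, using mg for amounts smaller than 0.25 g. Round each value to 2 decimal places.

Working volume: 0.626 L.
nicotinic acid: 7.69 µmol/L × 123.1 g/mol × 0.626 L ÷ 1000 = 0.59 mg
monopotassium phosphate: 63 mmol/L × 136.1 g/mol × 0.626 L ÷ 1000 = 5.37 g
lactose: 10.3 g/L × 0.626 L = 6.45 g

nicotinic acid 0.59 mg; monopotassium phosphate 5.37 g; lactose 6.45 g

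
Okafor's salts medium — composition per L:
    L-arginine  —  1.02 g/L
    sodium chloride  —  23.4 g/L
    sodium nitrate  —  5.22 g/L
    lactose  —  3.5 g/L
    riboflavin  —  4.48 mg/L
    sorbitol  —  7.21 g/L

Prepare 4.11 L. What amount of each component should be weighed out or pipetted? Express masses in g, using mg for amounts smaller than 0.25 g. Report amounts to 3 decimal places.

L-arginine 4.192 g; sodium chloride 96.174 g; sodium nitrate 21.454 g; lactose 14.385 g; riboflavin 18.413 mg; sorbitol 29.633 g

Scale factor relative to 1 L: 4.11.
L-arginine: 1.02 g/L × 4.11 L = 4.192 g
sodium chloride: 23.4 g/L × 4.11 L = 96.174 g
sodium nitrate: 5.22 g/L × 4.11 L = 21.454 g
lactose: 3.5 g/L × 4.11 L = 14.385 g
riboflavin: 4.48 mg/L × 4.11 L = 18.413 mg
sorbitol: 7.21 g/L × 4.11 L = 29.633 g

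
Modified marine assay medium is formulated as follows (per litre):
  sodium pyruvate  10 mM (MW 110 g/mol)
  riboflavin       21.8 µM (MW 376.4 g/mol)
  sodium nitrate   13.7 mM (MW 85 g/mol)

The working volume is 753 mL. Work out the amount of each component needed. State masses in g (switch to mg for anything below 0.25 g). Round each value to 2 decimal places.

Target volume = 753 mL = 0.753 L.
sodium pyruvate: 10 mmol/L × 110 g/mol × 0.753 L ÷ 1000 = 0.83 g
riboflavin: 21.8 µmol/L × 376.4 g/mol × 0.753 L ÷ 1000 = 6.18 mg
sodium nitrate: 13.7 mmol/L × 85 g/mol × 0.753 L ÷ 1000 = 0.88 g

sodium pyruvate 0.83 g; riboflavin 6.18 mg; sodium nitrate 0.88 g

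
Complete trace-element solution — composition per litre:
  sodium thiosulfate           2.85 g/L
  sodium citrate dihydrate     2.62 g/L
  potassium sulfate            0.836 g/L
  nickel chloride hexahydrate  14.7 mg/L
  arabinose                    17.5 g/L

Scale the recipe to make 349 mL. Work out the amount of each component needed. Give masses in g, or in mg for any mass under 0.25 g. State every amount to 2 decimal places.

Scale factor relative to 1 L: 0.349.
sodium thiosulfate: 2.85 g/L × 0.349 L = 0.99 g
sodium citrate dihydrate: 2.62 g/L × 0.349 L = 0.91 g
potassium sulfate: 0.836 g/L × 0.349 L = 0.29 g
nickel chloride hexahydrate: 14.7 mg/L × 0.349 L = 5.13 mg
arabinose: 17.5 g/L × 0.349 L = 6.11 g

sodium thiosulfate 0.99 g; sodium citrate dihydrate 0.91 g; potassium sulfate 0.29 g; nickel chloride hexahydrate 5.13 mg; arabinose 6.11 g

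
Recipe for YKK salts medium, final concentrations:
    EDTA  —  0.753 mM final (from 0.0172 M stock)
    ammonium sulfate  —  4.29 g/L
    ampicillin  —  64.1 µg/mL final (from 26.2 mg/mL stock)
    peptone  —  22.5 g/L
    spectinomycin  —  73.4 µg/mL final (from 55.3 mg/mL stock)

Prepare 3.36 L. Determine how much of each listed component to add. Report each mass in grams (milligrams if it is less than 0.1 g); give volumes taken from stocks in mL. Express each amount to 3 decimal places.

Scale factor relative to 1 L: 3.36.
EDTA: C1V1 = C2V2 → 0.753 mM × 3360 mL ÷ 17.2 mM = 147.098 mL
ammonium sulfate: 4.29 g/L × 3.36 L = 14.414 g
ampicillin: dilute stock: 64.1 µg/mL × 3360 mL ÷ 26200 µg/mL = 8.220 mL
peptone: 22.5 g/L × 3.36 L = 75.600 g
spectinomycin: dilute stock: 73.4 µg/mL × 3360 mL ÷ 55300 µg/mL = 4.460 mL

EDTA 147.098 mL; ammonium sulfate 14.414 g; ampicillin 8.220 mL; peptone 75.600 g; spectinomycin 4.460 mL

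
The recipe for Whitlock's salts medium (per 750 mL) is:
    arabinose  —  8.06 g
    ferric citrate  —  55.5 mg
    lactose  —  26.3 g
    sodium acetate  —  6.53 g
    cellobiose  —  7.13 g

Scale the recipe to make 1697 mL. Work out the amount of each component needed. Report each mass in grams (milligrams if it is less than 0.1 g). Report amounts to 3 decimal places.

Ratio of target to recipe volume: 1697 / 750 = 2.26267.
arabinose: 8.06 g × (1697 mL / 750 mL) = 18.237 g
ferric citrate: 55.5 mg × (1697 mL / 750 mL) = 125.578 mg = 0.126 g
lactose: 26.3 g × (1697 mL / 750 mL) = 59.508 g
sodium acetate: 6.53 g × (1697 mL / 750 mL) = 14.775 g
cellobiose: 7.13 g × (1697 mL / 750 mL) = 16.133 g

arabinose 18.237 g; ferric citrate 0.126 g; lactose 59.508 g; sodium acetate 14.775 g; cellobiose 16.133 g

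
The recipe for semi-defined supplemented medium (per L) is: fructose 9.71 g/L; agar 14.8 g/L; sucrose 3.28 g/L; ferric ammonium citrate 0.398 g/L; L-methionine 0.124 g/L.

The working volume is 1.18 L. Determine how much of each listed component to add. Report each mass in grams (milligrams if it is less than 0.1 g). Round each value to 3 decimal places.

fructose 11.458 g; agar 17.464 g; sucrose 3.870 g; ferric ammonium citrate 0.470 g; L-methionine 0.146 g

Scale factor relative to 1 L: 1.18.
fructose: 9.71 g/L × 1.18 L = 11.458 g
agar: 14.8 g/L × 1.18 L = 17.464 g
sucrose: 3.28 g/L × 1.18 L = 3.870 g
ferric ammonium citrate: 0.398 g/L × 1.18 L = 0.470 g
L-methionine: 0.124 g/L × 1.18 L = 0.146 g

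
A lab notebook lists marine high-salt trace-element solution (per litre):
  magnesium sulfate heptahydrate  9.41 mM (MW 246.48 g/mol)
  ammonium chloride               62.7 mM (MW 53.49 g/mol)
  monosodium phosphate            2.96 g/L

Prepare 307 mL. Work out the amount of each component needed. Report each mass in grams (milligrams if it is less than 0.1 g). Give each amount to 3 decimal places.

magnesium sulfate heptahydrate 0.712 g; ammonium chloride 1.030 g; monosodium phosphate 0.909 g

Working volume: 307 mL = 0.307 L.
magnesium sulfate heptahydrate: 9.41 mmol/L × 246.48 g/mol × 0.307 L ÷ 1000 = 0.712 g
ammonium chloride: 62.7 mmol/L × 53.49 g/mol × 0.307 L ÷ 1000 = 1.030 g
monosodium phosphate: 2.96 g/L × 0.307 L = 0.909 g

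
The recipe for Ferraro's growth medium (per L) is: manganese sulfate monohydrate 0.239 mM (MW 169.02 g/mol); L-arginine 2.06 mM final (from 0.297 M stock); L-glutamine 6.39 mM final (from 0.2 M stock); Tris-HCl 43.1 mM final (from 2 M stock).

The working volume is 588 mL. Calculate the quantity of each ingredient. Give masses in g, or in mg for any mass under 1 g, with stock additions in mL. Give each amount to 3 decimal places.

Working volume: 588 mL = 0.588 L.
manganese sulfate monohydrate: 0.239 mmol/L × 169.02 mg/mmol × 0.588 L = 23.753 mg
L-arginine: C1V1 = C2V2 → 2.06 mM × 588 mL ÷ 297 mM = 4.078 mL
L-glutamine: dilute stock: 6.39 mM × 588 mL ÷ 200 mM = 18.787 mL
Tris-HCl: V = C2·V2/C1 = 43.1 mM × 588 mL ÷ 2000 mM = 12.671 mL

manganese sulfate monohydrate 23.753 mg; L-arginine 4.078 mL; L-glutamine 18.787 mL; Tris-HCl 12.671 mL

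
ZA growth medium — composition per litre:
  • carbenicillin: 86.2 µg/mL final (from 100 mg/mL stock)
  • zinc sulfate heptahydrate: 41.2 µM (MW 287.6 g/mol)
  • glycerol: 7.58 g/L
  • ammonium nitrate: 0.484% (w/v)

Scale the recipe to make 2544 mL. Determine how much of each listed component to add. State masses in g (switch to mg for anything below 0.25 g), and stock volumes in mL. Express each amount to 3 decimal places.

Working volume: 2544 mL = 2.544 L.
carbenicillin: dilute stock: 86.2 µg/mL × 2544 mL ÷ 100000 µg/mL = 2.193 mL
zinc sulfate heptahydrate: 41.2 µmol/L × 287.6 g/mol × 2.544 L ÷ 1000 = 30.144 mg
glycerol: 7.58 g/L × 2.544 L = 19.284 g
ammonium nitrate: 0.484% w/v = 4.84 g/L → 4.84 × 2.544 L = 12.313 g

carbenicillin 2.193 mL; zinc sulfate heptahydrate 30.144 mg; glycerol 19.284 g; ammonium nitrate 12.313 g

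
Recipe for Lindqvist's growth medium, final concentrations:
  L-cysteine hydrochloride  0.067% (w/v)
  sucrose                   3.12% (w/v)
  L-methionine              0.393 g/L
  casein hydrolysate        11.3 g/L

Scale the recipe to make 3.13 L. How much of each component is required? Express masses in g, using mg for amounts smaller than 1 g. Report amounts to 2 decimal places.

Working volume: 3.13 L.
L-cysteine hydrochloride: 0.067% w/v = 0.67 g/L → 0.67 × 3.13 L = 2.10 g
sucrose: 3.12 g per 100 mL × 3130 mL ÷ 100 = 97.66 g
L-methionine: 0.393 g/L × 3.13 L = 1.23 g
casein hydrolysate: 11.3 g/L × 3.13 L = 35.37 g

L-cysteine hydrochloride 2.10 g; sucrose 97.66 g; L-methionine 1.23 g; casein hydrolysate 35.37 g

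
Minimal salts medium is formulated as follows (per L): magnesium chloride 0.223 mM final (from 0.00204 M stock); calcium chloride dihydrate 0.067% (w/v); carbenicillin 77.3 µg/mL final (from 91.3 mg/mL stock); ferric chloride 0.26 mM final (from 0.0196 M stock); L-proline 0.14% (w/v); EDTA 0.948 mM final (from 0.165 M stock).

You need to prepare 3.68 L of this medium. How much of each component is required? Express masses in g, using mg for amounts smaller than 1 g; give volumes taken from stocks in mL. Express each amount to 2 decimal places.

magnesium chloride 402.27 mL; calcium chloride dihydrate 2.47 g; carbenicillin 3.12 mL; ferric chloride 48.82 mL; L-proline 5.15 g; EDTA 21.14 mL

Scale factor relative to 1 L: 3.68.
magnesium chloride: V = C2·V2/C1 = 0.223 mM × 3680 mL ÷ 2.04 mM = 402.27 mL
calcium chloride dihydrate: 0.067 g per 100 mL × 3680 mL ÷ 100 = 2.47 g
carbenicillin: V = C2·V2/C1 = 77.3 µg/mL × 3680 mL ÷ 91300 µg/mL = 3.12 mL
ferric chloride: C1V1 = C2V2 → 0.26 mM × 3680 mL ÷ 19.6 mM = 48.82 mL
L-proline: 0.14 g per 100 mL × 3680 mL ÷ 100 = 5.15 g
EDTA: dilute stock: 0.948 mM × 3680 mL ÷ 165 mM = 21.14 mL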